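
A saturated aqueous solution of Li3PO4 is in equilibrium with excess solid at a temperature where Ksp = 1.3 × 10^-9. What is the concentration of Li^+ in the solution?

7.9 x 10^-3 M

Li3PO4(s) ⇌ 3 Li^+ + PO4^3-
Ksp = [Li^+]^3[PO4^3-]
With molar solubility s: [Li^+] = 3s, [PO4^3-] = s.
Substituting: Ksp = (3s)^3s = 27s^4
s^4 = 1.3 × 10^-9 / 27, so s = 2.63 × 10^-3 M
[Li^+] = 3s = 7.9 x 10^-3 M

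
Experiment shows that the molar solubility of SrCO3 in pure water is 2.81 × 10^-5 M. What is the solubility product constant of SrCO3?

SrCO3(s) ⇌ Sr^2+(aq) + CO3^2-(aq)
Let s = molar solubility. Then [Sr^2+] = s and [CO3^2-] = s.
Ksp = [Sr^2+][CO3^2-]
Ksp = (s)(s) = s^2
Ksp = (2.81 × 10^-5)^2 = 7.90 × 10^-10

Ksp ≈ 7.90 x 10^-10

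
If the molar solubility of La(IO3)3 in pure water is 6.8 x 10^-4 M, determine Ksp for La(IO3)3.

La(IO3)3(s) ⇌ La^3+(aq) + 3 IO3^-(aq)
For each mole of La(IO3)3 that dissolves: [La^3+] = s, [IO3^-] = 3s.
Ksp = [La^3+][IO3^-]^3
So Ksp = s × (3s)^3 = 27s^4
With s = 6.8 x 10^-4: Ksp = 5.8 x 10^-12

Ksp ≈ 5.8 x 10^-12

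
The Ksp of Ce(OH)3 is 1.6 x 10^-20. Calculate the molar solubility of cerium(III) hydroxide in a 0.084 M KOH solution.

s = 2.7e-17 M

Ce(OH)3(s) ⇌ Ce^3+ + 3 OH^-
Ksp = [Ce^3+][OH^-]^3
Let s be the molar solubility in this solution. [Ce^3+] = s, [OH^-] = 0.084 + 3s ≈ 0.084 (Ksp is small, so little additional dissolves).
Ksp ≈ s × (0.084)^3
s = 2.7 × 10^-17 M
Check: 3s = 8.1 × 10^-17 ≪ 0.084, so the approximation is valid.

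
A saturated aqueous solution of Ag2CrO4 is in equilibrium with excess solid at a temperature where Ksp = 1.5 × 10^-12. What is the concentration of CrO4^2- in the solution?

Ag2CrO4(s) ⇌ 2 Ag^+ + CrO4^2-
Ksp = [Ag^+]^2[CrO4^2-]
For each mole of Ag2CrO4 that dissolves: [Ag^+] = 2s, [CrO4^2-] = s.
So Ksp = (2s)^2 × s = 4s^3
Solving, s = (1.5 × 10^-12/4)^(1/3) = 7.21 × 10^-5 M
[CrO4^2-] = s = 7.2 × 10^-5 M

7.2 × 10^-5 M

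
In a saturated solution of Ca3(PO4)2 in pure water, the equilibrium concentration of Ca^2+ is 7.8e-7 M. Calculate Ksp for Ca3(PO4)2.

1.3 × 10^-31

Ca3(PO4)2(s) <=> 3 Ca^2+ + 2 PO4^3-
Stoichiometry gives [PO4^3-] = (2/3)[Ca^2+] = 5.20 × 10^-7 M.
Ksp = [Ca^2+]^3[PO4^3-]^2
Ksp = (7.8 × 10^-7)^3 × (5.20 × 10^-7)^2 = 1.3 x 10^-31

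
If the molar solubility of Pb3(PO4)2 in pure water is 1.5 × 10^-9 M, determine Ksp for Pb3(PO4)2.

Pb3(PO4)2(s) <=> 3 Pb^2+ + 2 PO4^3-
For each mole of Pb3(PO4)2 that dissolves: [Pb^2+] = 3s, [PO4^3-] = 2s.
Ksp = [Pb^2+]^3[PO4^3-]^2
Substituting: Ksp = (3s)^3(2s)^2 = 108s^5
Ksp = 108 × (1.5 x 10^-9)^5 = 8.2 x 10^-43

Ksp = 8.2 x 10^-43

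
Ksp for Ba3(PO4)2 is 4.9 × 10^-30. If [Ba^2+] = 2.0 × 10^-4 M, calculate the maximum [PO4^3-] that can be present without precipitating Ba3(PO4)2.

[PO4^3-] = 7.8 × 10^-10 M

Ba3(PO4)2(s) <=> 3 Ba^2+(aq) + 2 PO4^3-(aq)
Ksp = [Ba^2+]^3[PO4^3-]^2
Precipitation begins when Q = Ksp. With [Ba^2+] = 2.0 × 10^-4 M:
4.9 × 10^-30 = (2.0 × 10^-4)^3 × [PO4^3-]^2
[PO4^3-] = (4.9 × 10^-30 / 8.00 × 10^-12)^(1/2) = 7.8 × 10^-10 M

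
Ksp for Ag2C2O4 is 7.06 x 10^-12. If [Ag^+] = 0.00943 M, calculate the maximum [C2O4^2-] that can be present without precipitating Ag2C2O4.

[C2O4^2-] = 7.94 x 10^-8 M

Ag2C2O4(s) ⇌ 2 Ag^+ + C2O4^2-
Ksp = [Ag^+]^2[C2O4^2-]
Precipitation begins when Q = Ksp. With [Ag^+] = 0.00943 M:
7.06 x 10^-12 = (0.00943)^2 × [C2O4^2-]
[C2O4^2-] = (7.06 x 10^-12 / 8.892 x 10^-5) = 7.94 × 10^-8 M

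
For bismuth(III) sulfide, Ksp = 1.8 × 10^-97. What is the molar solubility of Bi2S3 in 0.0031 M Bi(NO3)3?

s ≈ 8.9e-32 M

Bi2S3(s) ⇌ 2 Bi^3+ + 3 S^2-
Ksp = [Bi^3+]^2[S^2-]^3
If s mol/L dissolves here, [Bi^3+] = 0.0031 + 2s ≈ 0.0031, [S^2-] = 3s (Ksp is small, so little additional dissolves).
Ksp ≈ (0.0031)^2 × (3s)^3
s = 8.9 × 10^-32 M
Check: 2s = 1.8 × 10^-31 ≪ 0.0031, so the approximation is valid.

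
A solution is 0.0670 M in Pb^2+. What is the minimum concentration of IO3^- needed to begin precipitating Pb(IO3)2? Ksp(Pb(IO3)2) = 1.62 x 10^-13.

1.55 x 10^-6 M

Pb(IO3)2(s) <=> Pb^2+ + 2 IO3^-
Ksp = [Pb^2+][IO3^-]^2
Precipitation begins when Q = Ksp. With [Pb^2+] = 0.0670 M:
1.62 x 10^-13 = (0.0670) × [IO3^-]^2
[IO3^-] = (1.62 x 10^-13 / 6.70 × 10^-2)^(1/2) = 1.55 × 10^-6 M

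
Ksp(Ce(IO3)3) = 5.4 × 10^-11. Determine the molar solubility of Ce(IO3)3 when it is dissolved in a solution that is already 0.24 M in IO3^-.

s = 3.9 × 10^-9 M

Ce(IO3)3(s) <=> Ce^3+(aq) + 3 IO3^-(aq)
Ksp = [Ce^3+][IO3^-]^3
Let s be the molar solubility in this solution. [Ce^3+] = s, [IO3^-] = 0.24 + 3s ≈ 0.24 (Ksp is small, so little additional dissolves).
Ksp ≈ s × (0.24)^3
s = 3.9 × 10^-9 M
Check: 3s = 1.2 × 10^-8 ≪ 0.24, so the approximation is valid.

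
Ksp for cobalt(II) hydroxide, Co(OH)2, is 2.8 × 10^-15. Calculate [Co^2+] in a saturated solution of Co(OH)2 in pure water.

Co(OH)2(s) <=> Co^2+(aq) + 2 OH^-(aq)
Ksp = [Co^2+][OH^-]^2
If s mol/L of Co(OH)2 dissolves, [Co^2+] = s and [OH^-] = 2s.
Substituting: Ksp = s(2s)^2 = 4s^3
s = (2.8 × 10^-15 / 4)^(1/3) = 8.88 x 10^-6 M
[Co^2+] = s = 8.9 x 10^-6 M

[Co^2+] ≈ 8.9e-6 M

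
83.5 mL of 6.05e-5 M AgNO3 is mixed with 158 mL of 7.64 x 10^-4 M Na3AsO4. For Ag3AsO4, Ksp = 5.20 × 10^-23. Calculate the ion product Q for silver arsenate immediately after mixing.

Q = 4.58e-18

Total volume = 83.5 + 158 = 241.5 mL.
[Ag^+] = 6.05 × 10^-5 × (83.5/241.5) = 2.092 × 10^-5 M
[AsO4^3-] = 7.64 × 10^-4 × (158/241.5) = 4.998 × 10^-4 M
Ag3AsO4(s) ⇌ 3 Ag^+ + AsO4^3-, so Q = [Ag^+]^3[AsO4^3-]
Q = (2.092 × 10^-5)^3(4.998 x 10^-4) = 4.58 x 10^-18
Q > Ksp, so Ag3AsO4 will precipitate.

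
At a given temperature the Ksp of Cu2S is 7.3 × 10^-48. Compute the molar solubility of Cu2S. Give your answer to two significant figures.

Cu2S(s) ⇌ 2 Cu^+(aq) + S^2-(aq)
Ksp = [Cu^+]^2[S^2-]
With molar solubility s: [Cu^+] = 2s, [S^2-] = s.
So Ksp = (2s)^2 × s = 4s^3
Solving, s = (7.3 × 10^-48/4)^(1/3) = 1.2 × 10^-16 M

s = 1.2 × 10^-16 M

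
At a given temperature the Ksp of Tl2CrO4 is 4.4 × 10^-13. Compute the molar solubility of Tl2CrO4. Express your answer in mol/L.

4.8 x 10^-5 M

Tl2CrO4(s) <=> 2 Tl^+(aq) + CrO4^2-(aq)
Ksp = [Tl^+]^2[CrO4^2-]
Let s = molar solubility. Then [Tl^+] = 2s and [CrO4^2-] = s.
So Ksp = (2s)^2 × s = 4s^3
s = (4.4 × 10^-13 / 4)^(1/3) = 4.8 x 10^-5 M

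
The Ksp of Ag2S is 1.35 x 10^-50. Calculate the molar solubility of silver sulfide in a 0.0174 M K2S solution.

Ag2S(s) ⇌ 2 Ag^+(aq) + S^2-(aq)
Ksp = [Ag^+]^2[S^2-]
Let s be the molar solubility in this solution. [Ag^+] = 2s, [S^2-] = 0.0174 + s ≈ 0.0174 (Ksp is small, so little additional dissolves).
Ksp ≈ (2s)^2 × 0.0174
s = 4.40 × 10^-25 M
Check: s = 4.4 × 10^-25 ≪ 0.0174, so the approximation is valid.

4.40 x 10^-25 M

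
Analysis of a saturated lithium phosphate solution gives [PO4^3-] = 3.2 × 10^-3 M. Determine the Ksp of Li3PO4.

Ksp = 2.8 × 10^-9

Li3PO4(s) ⇌ 3 Li^+ + PO4^3-
Stoichiometry gives [Li^+] = (3/1)[PO4^3-] = 9.60 × 10^-3 M.
Ksp = [Li^+]^3[PO4^3-]
Ksp = (9.60 × 10^-3)^3 × 3.2 × 10^-3 = 2.8 × 10^-9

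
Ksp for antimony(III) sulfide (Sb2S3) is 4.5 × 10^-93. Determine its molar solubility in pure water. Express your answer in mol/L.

Sb2S3(s) ⇌ 2 Sb^3+(aq) + 3 S^2-(aq)
Ksp = [Sb^3+]^2[S^2-]^3
Let s = molar solubility. Then [Sb^3+] = 2s and [S^2-] = 3s.
Substituting: Ksp = (2s)^2(3s)^3 = 108s^5
s^5 = 4.5 × 10^-93 / 108, so s = 1.3 × 10^-19 M

1.3 × 10^-19 M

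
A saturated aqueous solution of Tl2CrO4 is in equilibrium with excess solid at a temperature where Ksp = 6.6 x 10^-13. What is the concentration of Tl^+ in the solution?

1.1 × 10^-4 M

Tl2CrO4(s) <=> 2 Tl^+ + CrO4^2-
Ksp = [Tl^+]^2[CrO4^2-]
Let s = molar solubility. Then [Tl^+] = 2s and [CrO4^2-] = s.
So Ksp = (2s)^2 × s = 4s^3
Solving, s = (6.6 x 10^-13/4)^(1/3) = 5.48 × 10^-5 M
[Tl^+] = 2s = 1.1 × 10^-4 M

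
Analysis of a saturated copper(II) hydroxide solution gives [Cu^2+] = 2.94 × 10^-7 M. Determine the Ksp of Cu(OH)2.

Cu(OH)2(s) ⇌ Cu^2+(aq) + 2 OH^-(aq)
Stoichiometry gives [OH^-] = (2/1)[Cu^2+] = 5.880 × 10^-7 M.
Ksp = [Cu^2+][OH^-]^2
Ksp = 2.94 × 10^-7 × (5.880 × 10^-7)^2 = 1.02 x 10^-19

1.02e-19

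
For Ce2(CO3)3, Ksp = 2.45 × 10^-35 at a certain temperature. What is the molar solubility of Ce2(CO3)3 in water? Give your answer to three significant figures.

Ce2(CO3)3(s) ⇌ 2 Ce^3+(aq) + 3 CO3^2-(aq)
Ksp = [Ce^3+]^2[CO3^2-]^3
With molar solubility s: [Ce^3+] = 2s, [CO3^2-] = 3s.
Substituting: Ksp = (2s)^2(3s)^3 = 108s^5
s = (2.45 × 10^-35 / 108)^(1/5) = 4.69 × 10^-8 M

s ≈ 4.69e-8 M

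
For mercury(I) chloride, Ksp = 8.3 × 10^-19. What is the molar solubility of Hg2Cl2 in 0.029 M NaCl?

9.9 × 10^-16 M

Hg2Cl2(s) <=> Hg2^2+ + 2 Cl^-
Ksp = [Hg2^2+][Cl^-]^2
If s mol/L dissolves here, [Hg2^2+] = s, [Cl^-] = 0.029 + 2s ≈ 0.029 (since Cl^- from NaCl dominates).
Ksp ≈ s × (0.029)^2
s = 9.9 × 10^-16 M
Check: 2s = 2.0 × 10^-15 ≪ 0.029, so the approximation is valid.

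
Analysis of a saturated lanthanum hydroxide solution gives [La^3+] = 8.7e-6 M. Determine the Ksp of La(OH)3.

La(OH)3(s) <=> La^3+(aq) + 3 OH^-(aq)
Stoichiometry gives [OH^-] = (3/1)[La^3+] = 2.61 × 10^-5 M.
Ksp = [La^3+][OH^-]^3
Ksp = 8.7 x 10^-6 × (2.61 × 10^-5)^3 = 1.5 × 10^-19

Ksp ≈ 1.5 × 10^-19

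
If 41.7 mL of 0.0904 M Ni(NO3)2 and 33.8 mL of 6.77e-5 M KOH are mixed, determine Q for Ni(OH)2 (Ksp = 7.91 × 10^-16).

Total volume = 41.7 + 33.8 = 75.5 mL.
[Ni^2+] = 9.04 x 10^-2 × (41.7/75.5) = 4.993 × 10^-2 M
[OH^-] = 6.77 x 10^-5 × (33.8/75.5) = 3.031 × 10^-5 M
Ni(OH)2(s) ⇌ Ni^2+(aq) + 2 OH^-(aq), so Q = [Ni^2+][OH^-]^2
Q = (4.993 × 10^-2)(3.031 x 10^-5)^2 = 4.59 × 10^-11
Q > Ksp, so Ni(OH)2 will precipitate.

Q ≈ 4.59e-11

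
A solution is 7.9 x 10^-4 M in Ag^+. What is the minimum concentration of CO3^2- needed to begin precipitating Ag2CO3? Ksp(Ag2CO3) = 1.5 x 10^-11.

Ag2CO3(s) <=> 2 Ag^+ + CO3^2-
Ksp = [Ag^+]^2[CO3^2-]
Precipitation begins when Q = Ksp. With [Ag^+] = 7.9 x 10^-4 M:
1.5 x 10^-11 = (7.9 x 10^-4)^2 × [CO3^2-]
[CO3^2-] = (1.5 x 10^-11 / 6.24 × 10^-7) = 2.4 × 10^-5 M

2.4 × 10^-5 M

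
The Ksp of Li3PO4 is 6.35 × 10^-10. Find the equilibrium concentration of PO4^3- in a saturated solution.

[PO4^3-] ≈ 2.20 × 10^-3 M

Li3PO4(s) ⇌ 3 Li^+(aq) + PO4^3-(aq)
Ksp = [Li^+]^3[PO4^3-]
Let s = molar solubility. Then [Li^+] = 3s and [PO4^3-] = s.
So Ksp = (3s)^3 × s = 27s^4
s = (6.35 × 10^-10 / 27)^(1/4) = 2.202 × 10^-3 M
[PO4^3-] = s = 2.20 x 10^-3 M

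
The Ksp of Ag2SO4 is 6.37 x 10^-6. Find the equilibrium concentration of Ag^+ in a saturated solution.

Ag2SO4(s) ⇌ 2 Ag^+ + SO4^2-
Ksp = [Ag^+]^2[SO4^2-]
With molar solubility s: [Ag^+] = 2s, [SO4^2-] = s.
Substituting: Ksp = (2s)^2s = 4s^3
s^3 = 6.37 x 10^-6 / 4, so s = 1.168 × 10^-2 M
[Ag^+] = 2s = 2.34 × 10^-2 M

0.0234 M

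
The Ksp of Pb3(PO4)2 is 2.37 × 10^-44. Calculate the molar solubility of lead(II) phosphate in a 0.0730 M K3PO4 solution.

s ≈ 5.48 × 10^-15 M

Pb3(PO4)2(s) ⇌ 3 Pb^2+(aq) + 2 PO4^3-(aq)
Ksp = [Pb^2+]^3[PO4^3-]^2
Let s = moles of Pb3(PO4)2 that dissolve per litre. [Pb^2+] = 3s, [PO4^3-] = 0.0730 + 2s ≈ 0.0730 (since PO4^3- from K3PO4 dominates).
Ksp ≈ (3s)^3 × (0.0730)^2
s = 5.48 × 10^-15 M
Check: 2s = 1.1 × 10^-14 ≪ 0.0730, so the approximation is valid.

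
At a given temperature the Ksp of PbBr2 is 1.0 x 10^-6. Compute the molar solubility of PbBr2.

s ≈ 6.3 x 10^-3 M

PbBr2(s) ⇌ Pb^2+(aq) + 2 Br^-(aq)
Ksp = [Pb^2+][Br^-]^2
Let s = molar solubility. Then [Pb^2+] = s and [Br^-] = 2s.
Ksp = s(2s)^2 = 4s^3
s^3 = 1.0 x 10^-6 / 4, so s = 6.3 × 10^-3 M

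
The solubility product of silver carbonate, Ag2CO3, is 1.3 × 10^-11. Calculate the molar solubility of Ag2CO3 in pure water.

s = 1.5e-4 M

Ag2CO3(s) ⇌ 2 Ag^+ + CO3^2-
Ksp = [Ag^+]^2[CO3^2-]
Let s = molar solubility. Then [Ag^+] = 2s and [CO3^2-] = s.
Substituting: Ksp = (2s)^2s = 4s^3
s = (1.3 × 10^-11 / 4)^(1/3) = 1.5 x 10^-4 M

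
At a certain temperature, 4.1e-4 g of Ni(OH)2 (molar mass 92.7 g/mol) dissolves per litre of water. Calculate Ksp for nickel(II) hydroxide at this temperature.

3.5 × 10^-16

Molar solubility s = (4.1 × 10^-4 g/L) / (92.7 g/mol) = 4.42 × 10^-6 M.
Ni(OH)2(s) ⇌ Ni^2+ + 2 OH^-
For each mole of Ni(OH)2 that dissolves: [Ni^2+] = s, [OH^-] = 2s.
Ksp = [Ni^2+][OH^-]^2
Substituting: Ksp = s(2s)^2 = 4s^3
With s = 4.42 x 10^-6: Ksp = 3.5 x 10^-16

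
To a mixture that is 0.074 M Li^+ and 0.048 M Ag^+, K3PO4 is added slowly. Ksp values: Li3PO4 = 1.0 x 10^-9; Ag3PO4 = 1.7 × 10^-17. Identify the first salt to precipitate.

Ag3PO4

Precipitation of each salt starts when its ion product equals its Ksp.
For Li3PO4: 1.0 x 10^-9 = (0.074)^3 × [PO4^3-]  ⇒  [PO4^3-] = 2.5 x 10^-6 M.
For Ag3PO4: 1.7 × 10^-17 = (0.048)^3 × [PO4^3-]  ⇒  [PO4^3-] = 1.5 × 10^-13 M.
The salt with the lower threshold [PO4^3-] precipitates first: Ag3PO4.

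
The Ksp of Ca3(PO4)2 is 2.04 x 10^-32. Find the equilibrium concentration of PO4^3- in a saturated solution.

[PO4^3-] ≈ 3.60 x 10^-7 M

Ca3(PO4)2(s) <=> 3 Ca^2+(aq) + 2 PO4^3-(aq)
Ksp = [Ca^2+]^3[PO4^3-]^2
Let s = molar solubility. Then [Ca^2+] = 3s and [PO4^3-] = 2s.
Ksp = (3s)^3(2s)^2 = 108s^5
s = (2.04 x 10^-32 / 108)^(1/5) = 1.800 x 10^-7 M
[PO4^3-] = 2s = 3.60 × 10^-7 M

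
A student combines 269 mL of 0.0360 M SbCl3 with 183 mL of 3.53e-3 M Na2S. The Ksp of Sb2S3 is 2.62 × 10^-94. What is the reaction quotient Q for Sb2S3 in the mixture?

Total volume = 269 + 183 = 452 mL.
[Sb^3+] = 3.60 x 10^-2 × (269/452) = 2.142 × 10^-2 M
[S^2-] = 3.53 × 10^-3 × (183/452) = 1.429 × 10^-3 M
Sb2S3(s) <=> 2 Sb^3+(aq) + 3 S^2-(aq), so Q = [Sb^3+]^2[S^2-]^3
Q = (2.142 × 10^-2)^2(1.429 × 10^-3)^3 = 1.34 × 10^-12
Q > Ksp, so Sb2S3 will precipitate.

1.34e-12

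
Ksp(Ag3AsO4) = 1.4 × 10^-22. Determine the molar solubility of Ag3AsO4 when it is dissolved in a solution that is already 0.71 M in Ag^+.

Ag3AsO4(s) ⇌ 3 Ag^+(aq) + AsO4^3-(aq)
Ksp = [Ag^+]^3[AsO4^3-]
If s mol/L dissolves here, [Ag^+] = 0.71 + 3s ≈ 0.71, [AsO4^3-] = s (Ksp is small, so little additional dissolves).
Ksp ≈ (0.71)^3 × s
s = 3.9 × 10^-22 M
Check: 3s = 1.2 x 10^-21 ≪ 0.71, so the approximation is valid.

s ≈ 3.9e-22 M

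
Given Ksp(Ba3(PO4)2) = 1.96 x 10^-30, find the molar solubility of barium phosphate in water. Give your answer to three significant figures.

s ≈ 4.49 × 10^-7 M

Ba3(PO4)2(s) <=> 3 Ba^2+(aq) + 2 PO4^3-(aq)
Ksp = [Ba^2+]^3[PO4^3-]^2
Let s = molar solubility. Then [Ba^2+] = 3s and [PO4^3-] = 2s.
Ksp = (3s)^3(2s)^2 = 108s^5
s = (1.96 x 10^-30 / 108)^(1/5) = 4.49 × 10^-7 M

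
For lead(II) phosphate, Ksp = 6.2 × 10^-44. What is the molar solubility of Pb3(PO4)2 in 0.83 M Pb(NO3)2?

Pb3(PO4)2(s) <=> 3 Pb^2+ + 2 PO4^3-
Ksp = [Pb^2+]^3[PO4^3-]^2
Let s be the molar solubility in this solution. [Pb^2+] = 0.83 + 3s ≈ 0.83, [PO4^3-] = 2s (since Pb^2+ from Pb(NO3)2 dominates).
Ksp ≈ (0.83)^3 × (2s)^2
s = 1.6 × 10^-22 M
Check: 3s = 4.9 × 10^-22 ≪ 0.83, so the approximation is valid.

s = 1.6 × 10^-22 M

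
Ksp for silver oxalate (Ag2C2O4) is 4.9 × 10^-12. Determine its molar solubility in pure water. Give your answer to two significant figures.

Ag2C2O4(s) ⇌ 2 Ag^+(aq) + C2O4^2-(aq)
Ksp = [Ag^+]^2[C2O4^2-]
For each mole of Ag2C2O4 that dissolves: [Ag^+] = 2s, [C2O4^2-] = s.
So Ksp = (2s)^2 × s = 4s^3
s = (4.9 × 10^-12 / 4)^(1/3) = 1.1 × 10^-4 M

s ≈ 1.1 x 10^-4 M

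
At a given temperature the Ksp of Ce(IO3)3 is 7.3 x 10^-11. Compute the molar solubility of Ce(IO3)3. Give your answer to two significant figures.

s = 1.3 × 10^-3 M

Ce(IO3)3(s) ⇌ Ce^3+(aq) + 3 IO3^-(aq)
Ksp = [Ce^3+][IO3^-]^3
With molar solubility s: [Ce^3+] = s, [IO3^-] = 3s.
Substituting: Ksp = s(3s)^3 = 27s^4
s = (7.3 x 10^-11 / 27)^(1/4) = 1.3 × 10^-3 M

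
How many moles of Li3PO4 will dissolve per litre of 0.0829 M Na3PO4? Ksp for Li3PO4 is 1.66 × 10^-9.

Li3PO4(s) ⇌ 3 Li^+ + PO4^3-
Ksp = [Li^+]^3[PO4^3-]
If s mol/L dissolves here, [Li^+] = 3s, [PO4^3-] = 0.0829 + s ≈ 0.0829 (common-ion effect: PO4^3- is already 0.0829 M).
Ksp ≈ (3s)^3 × 0.0829
s = 9.05 x 10^-4 M
Check: s = 9.1 × 10^-4 ≪ 0.0829, so the approximation is valid.

s = 9.05e-4 M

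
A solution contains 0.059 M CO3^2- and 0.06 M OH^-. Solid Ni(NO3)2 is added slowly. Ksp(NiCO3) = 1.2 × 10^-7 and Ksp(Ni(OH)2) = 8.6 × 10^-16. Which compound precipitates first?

Ni(OH)2

Precipitation of each salt starts when its ion product equals its Ksp.
For NiCO3: 1.2 × 10^-7 = 0.059 × [Ni^2+]  ⇒  [Ni^2+] = 2.0 × 10^-6 M.
For Ni(OH)2: 8.6 × 10^-16 = (0.06)^2 × [Ni^2+]  ⇒  [Ni^2+] = 2.4 × 10^-13 M.
The salt with the lower threshold [Ni^2+] precipitates first: Ni(OH)2.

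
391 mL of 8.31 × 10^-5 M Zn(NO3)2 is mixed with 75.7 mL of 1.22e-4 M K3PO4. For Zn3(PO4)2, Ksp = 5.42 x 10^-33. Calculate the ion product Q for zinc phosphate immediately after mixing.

Total volume = 391 + 75.7 = 466.7 mL.
[Zn^2+] = 8.31 × 10^-5 × (391/466.7) = 6.962 x 10^-5 M
[PO4^3-] = 1.22 x 10^-4 × (75.7/466.7) = 1.979 × 10^-5 M
Zn3(PO4)2(s) ⇌ 3 Zn^2+(aq) + 2 PO4^3-(aq), so Q = [Zn^2+]^3[PO4^3-]^2
Q = (6.962 x 10^-5)^3(1.979 × 10^-5)^2 = 1.32 x 10^-22
Q > Ksp, so Zn3(PO4)2 will precipitate.

Q ≈ 1.32 × 10^-22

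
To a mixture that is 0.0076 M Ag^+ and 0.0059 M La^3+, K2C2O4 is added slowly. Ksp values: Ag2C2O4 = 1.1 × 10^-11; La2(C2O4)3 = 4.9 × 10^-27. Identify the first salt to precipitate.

Each salt begins to precipitate when Q = Ksp, i.e. when [C2O4^2-] reaches its threshold.
For Ag2C2O4: 1.1 × 10^-11 = (0.0076)^2 × [C2O4^2-]  ⇒  [C2O4^2-] = 1.9 × 10^-7 M.
For La2(C2O4)3: 4.9 × 10^-27 = (0.0059)^2 × [C2O4^2-]^3  ⇒  [C2O4^2-] = 5.2 × 10^-8 M.
The salt with the lower threshold [C2O4^2-] precipitates first: La2(C2O4)3.

La2(C2O4)3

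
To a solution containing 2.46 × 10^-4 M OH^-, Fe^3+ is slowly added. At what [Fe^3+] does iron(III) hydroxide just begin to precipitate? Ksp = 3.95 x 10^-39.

[Fe^3+] ≈ 2.65 x 10^-28 M

Fe(OH)3(s) ⇌ Fe^3+(aq) + 3 OH^-(aq)
Ksp = [Fe^3+][OH^-]^3
Precipitation begins when Q = Ksp. With [OH^-] = 2.46 × 10^-4 M:
3.95 x 10^-39 = (2.46 × 10^-4)^3 × [Fe^3+]
[Fe^3+] = (3.95 x 10^-39 / 1.489 × 10^-11) = 2.65 × 10^-28 M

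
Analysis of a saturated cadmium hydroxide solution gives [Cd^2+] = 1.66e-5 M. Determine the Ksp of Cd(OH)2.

Ksp ≈ 1.83 × 10^-14

Cd(OH)2(s) <=> Cd^2+(aq) + 2 OH^-(aq)
Stoichiometry gives [OH^-] = (2/1)[Cd^2+] = 3.320 × 10^-5 M.
Ksp = [Cd^2+][OH^-]^2
Ksp = 1.66 × 10^-5 × (3.320 x 10^-5)^2 = 1.83 x 10^-14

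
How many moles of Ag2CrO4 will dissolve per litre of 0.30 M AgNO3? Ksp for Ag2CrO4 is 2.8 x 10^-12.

s = 3.1 × 10^-11 M

Ag2CrO4(s) ⇌ 2 Ag^+(aq) + CrO4^2-(aq)
Ksp = [Ag^+]^2[CrO4^2-]
Let s be the molar solubility in this solution. [Ag^+] = 0.30 + 2s ≈ 0.30, [CrO4^2-] = s (Ksp is small, so little additional dissolves).
Ksp ≈ (0.30)^2 × s
s = 3.1 × 10^-11 M
Check: 2s = 6.2 × 10^-11 ≪ 0.30, so the approximation is valid.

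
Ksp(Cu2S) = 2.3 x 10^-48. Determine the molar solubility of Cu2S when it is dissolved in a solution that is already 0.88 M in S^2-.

s ≈ 8.1 × 10^-25 M

Cu2S(s) ⇌ 2 Cu^+(aq) + S^2-(aq)
Ksp = [Cu^+]^2[S^2-]
Let s = moles of Cu2S that dissolve per litre. [Cu^+] = 2s, [S^2-] = 0.88 + s ≈ 0.88 (since the S^2- already present dominates).
Ksp ≈ (2s)^2 × 0.88
s = 8.1 × 10^-25 M
Check: s = 8.1 x 10^-25 ≪ 0.88, so the approximation is valid.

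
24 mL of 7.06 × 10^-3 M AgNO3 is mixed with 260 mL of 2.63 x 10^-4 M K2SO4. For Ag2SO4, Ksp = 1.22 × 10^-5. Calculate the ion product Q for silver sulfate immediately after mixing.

Total volume = 24 + 260 = 284 mL.
[Ag^+] = 7.06 x 10^-3 × (24/284) = 5.966 x 10^-4 M
[SO4^2-] = 2.63 × 10^-4 × (260/284) = 2.408 × 10^-4 M
Ag2SO4(s) ⇌ 2 Ag^+(aq) + SO4^2-(aq), so Q = [Ag^+]^2[SO4^2-]
Q = (5.966 × 10^-4)^2(2.408 × 10^-4) = 8.57 x 10^-11
Q < Ksp, so no precipitate of Ag2SO4 forms.

Q ≈ 8.57 x 10^-11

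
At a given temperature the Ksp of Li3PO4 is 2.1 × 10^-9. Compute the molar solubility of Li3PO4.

3.0 × 10^-3 M

Li3PO4(s) <=> 3 Li^+(aq) + PO4^3-(aq)
Ksp = [Li^+]^3[PO4^3-]
If s mol/L of Li3PO4 dissolves, [Li^+] = 3s and [PO4^3-] = s.
Substituting: Ksp = (3s)^3s = 27s^4
s^4 = 2.1 × 10^-9 / 27, so s = 3.0 × 10^-3 M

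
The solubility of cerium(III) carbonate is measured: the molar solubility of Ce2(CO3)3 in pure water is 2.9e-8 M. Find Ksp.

Ce2(CO3)3(s) ⇌ 2 Ce^3+ + 3 CO3^2-
For each mole of Ce2(CO3)3 that dissolves: [Ce^3+] = 2s, [CO3^2-] = 3s.
Ksp = [Ce^3+]^2[CO3^2-]^3
Substituting: Ksp = (2s)^2(3s)^3 = 108s^5
With s = 2.9 x 10^-8: Ksp = 2.2 x 10^-36

Ksp ≈ 2.2e-36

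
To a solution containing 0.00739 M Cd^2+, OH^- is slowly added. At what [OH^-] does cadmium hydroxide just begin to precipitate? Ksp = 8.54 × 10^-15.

[OH^-] = 1.07e-6 M

Cd(OH)2(s) <=> Cd^2+(aq) + 2 OH^-(aq)
Ksp = [Cd^2+][OH^-]^2
Precipitation begins when Q = Ksp. With [Cd^2+] = 0.00739 M:
8.54 × 10^-15 = (0.00739) × [OH^-]^2
[OH^-] = (8.54 × 10^-15 / 7.39 x 10^-3)^(1/2) = 1.07 × 10^-6 M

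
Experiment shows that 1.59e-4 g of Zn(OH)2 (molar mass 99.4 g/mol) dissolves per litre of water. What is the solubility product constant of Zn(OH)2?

Ksp = 1.64 x 10^-17

Molar solubility s = (1.59 × 10^-4 g/L) / (99.4 g/mol) = 1.600 × 10^-6 M.
Zn(OH)2(s) ⇌ Zn^2+ + 2 OH^-
With molar solubility s: [Zn^2+] = s, [OH^-] = 2s.
Ksp = [Zn^2+][OH^-]^2
So Ksp = s × (2s)^2 = 4s^3
With s = 1.600 × 10^-6: Ksp = 1.64 x 10^-17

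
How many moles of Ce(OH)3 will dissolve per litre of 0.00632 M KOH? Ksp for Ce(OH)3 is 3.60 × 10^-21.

s ≈ 1.43 x 10^-14 M

Ce(OH)3(s) ⇌ Ce^3+(aq) + 3 OH^-(aq)
Ksp = [Ce^3+][OH^-]^3
Let s = moles of Ce(OH)3 that dissolve per litre. [Ce^3+] = s, [OH^-] = 0.00632 + 3s ≈ 0.00632 (Ksp is small, so little additional dissolves).
Ksp ≈ s × (0.00632)^3
s = 1.43 × 10^-14 M
Check: 3s = 4.3 x 10^-14 ≪ 0.00632, so the approximation is valid.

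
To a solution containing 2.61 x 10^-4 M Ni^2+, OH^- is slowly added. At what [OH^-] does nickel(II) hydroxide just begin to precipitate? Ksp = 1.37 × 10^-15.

Ni(OH)2(s) <=> Ni^2+(aq) + 2 OH^-(aq)
Ksp = [Ni^2+][OH^-]^2
Precipitation begins when Q = Ksp. With [Ni^2+] = 2.61 x 10^-4 M:
1.37 × 10^-15 = (2.61 x 10^-4) × [OH^-]^2
[OH^-] = (1.37 × 10^-15 / 2.61 × 10^-4)^(1/2) = 2.29 × 10^-6 M

2.29 × 10^-6 M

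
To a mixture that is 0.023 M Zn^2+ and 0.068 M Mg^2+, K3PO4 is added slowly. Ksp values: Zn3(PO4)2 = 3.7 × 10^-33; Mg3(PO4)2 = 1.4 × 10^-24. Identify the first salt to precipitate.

Each salt begins to precipitate when Q = Ksp, i.e. when [PO4^3-] reaches its threshold.
For Zn3(PO4)2: 3.7 × 10^-33 = (0.023)^3 × [PO4^3-]^2  ⇒  [PO4^3-] = 1.7 × 10^-14 M.
For Mg3(PO4)2: 1.4 × 10^-24 = (0.068)^3 × [PO4^3-]^2  ⇒  [PO4^3-] = 6.7 x 10^-11 M.
The salt with the lower threshold [PO4^3-] precipitates first: Zn3(PO4)2.

Zn3(PO4)2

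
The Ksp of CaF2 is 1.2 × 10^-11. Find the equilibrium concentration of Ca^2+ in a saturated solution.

1.4 x 10^-4 M

CaF2(s) ⇌ Ca^2+ + 2 F^-
Ksp = [Ca^2+][F^-]^2
If s mol/L of CaF2 dissolves, [Ca^2+] = s and [F^-] = 2s.
Ksp = s(2s)^2 = 4s^3
s = (1.2 × 10^-11 / 4)^(1/3) = 1.44 x 10^-4 M
[Ca^2+] = s = 1.4 x 10^-4 M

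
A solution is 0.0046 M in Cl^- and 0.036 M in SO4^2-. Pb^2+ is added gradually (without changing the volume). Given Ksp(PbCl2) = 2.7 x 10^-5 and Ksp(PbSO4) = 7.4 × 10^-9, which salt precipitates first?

Each salt begins to precipitate when Q = Ksp, i.e. when [Pb^2+] reaches its threshold.
For PbCl2: 2.7 x 10^-5 = (0.0046)^2 × [Pb^2+]  ⇒  [Pb^2+] = 1.3 M.
For PbSO4: 7.4 × 10^-9 = 0.036 × [Pb^2+]  ⇒  [Pb^2+] = 2.1 × 10^-7 M.
The salt with the lower threshold [Pb^2+] precipitates first: PbSO4.

PbSO4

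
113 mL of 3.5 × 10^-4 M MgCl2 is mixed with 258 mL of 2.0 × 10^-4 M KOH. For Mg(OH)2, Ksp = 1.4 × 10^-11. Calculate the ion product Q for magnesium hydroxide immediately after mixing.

Q ≈ 2.1 × 10^-12

Total volume = 113 + 258 = 371 mL.
[Mg^2+] = 3.5 x 10^-4 × (113/371) = 1.07 × 10^-4 M
[OH^-] = 2.0 × 10^-4 × (258/371) = 1.39 x 10^-4 M
Mg(OH)2(s) ⇌ Mg^2+ + 2 OH^-, so Q = [Mg^2+][OH^-]^2
Q = (1.07 x 10^-4)(1.39 x 10^-4)^2 = 2.1 x 10^-12
Q < Ksp, so no precipitate of Mg(OH)2 forms.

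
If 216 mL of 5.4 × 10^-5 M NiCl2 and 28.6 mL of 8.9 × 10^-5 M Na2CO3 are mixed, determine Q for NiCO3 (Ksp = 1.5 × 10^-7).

Total volume = 216 + 28.6 = 244.6 mL.
[Ni^2+] = 5.4 × 10^-5 × (216/244.6) = 4.77 × 10^-5 M
[CO3^2-] = 8.9 × 10^-5 × (28.6/244.6) = 1.04 × 10^-5 M
NiCO3(s) <=> Ni^2+(aq) + CO3^2-(aq), so Q = [Ni^2+][CO3^2-]
Q = (4.77 × 10^-5)(1.04 x 10^-5) = 5.0 × 10^-10
Q < Ksp, so no precipitate of NiCO3 forms.

5.0 × 10^-10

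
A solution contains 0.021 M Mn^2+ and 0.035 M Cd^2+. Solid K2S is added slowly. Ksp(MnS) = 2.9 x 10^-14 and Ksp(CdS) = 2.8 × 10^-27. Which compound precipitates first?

Precipitation of each salt starts when its ion product equals its Ksp.
For MnS: 2.9 x 10^-14 = 0.021 × [S^2-]  ⇒  [S^2-] = 1.4 × 10^-12 M.
For CdS: 2.8 × 10^-27 = 0.035 × [S^2-]  ⇒  [S^2-] = 8.0 × 10^-26 M.
The salt with the lower threshold [S^2-] precipitates first: CdS.

CdS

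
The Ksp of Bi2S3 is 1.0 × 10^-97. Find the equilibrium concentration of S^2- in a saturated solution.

4.7e-20 M

Bi2S3(s) ⇌ 2 Bi^3+(aq) + 3 S^2-(aq)
Ksp = [Bi^3+]^2[S^2-]^3
Let s = molar solubility. Then [Bi^3+] = 2s and [S^2-] = 3s.
So Ksp = (2s)^2 × (3s)^3 = 108s^5
s^5 = 1.0 × 10^-97 / 108, so s = 1.56 × 10^-20 M
[S^2-] = 3s = 4.7 × 10^-20 M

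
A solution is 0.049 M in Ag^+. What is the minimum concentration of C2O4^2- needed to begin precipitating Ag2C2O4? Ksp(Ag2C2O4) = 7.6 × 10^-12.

Ag2C2O4(s) <=> 2 Ag^+ + C2O4^2-
Ksp = [Ag^+]^2[C2O4^2-]
Precipitation begins when Q = Ksp. With [Ag^+] = 0.049 M:
7.6 × 10^-12 = (0.049)^2 × [C2O4^2-]
[C2O4^2-] = (7.6 × 10^-12 / 2.40 x 10^-3) = 3.2 × 10^-9 M

[C2O4^2-] ≈ 3.2 × 10^-9 M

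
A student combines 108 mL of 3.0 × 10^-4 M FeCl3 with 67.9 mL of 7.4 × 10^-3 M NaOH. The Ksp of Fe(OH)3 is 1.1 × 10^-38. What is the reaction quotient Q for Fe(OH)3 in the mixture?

Total volume = 108 + 67.9 = 175.9 mL.
[Fe^3+] = 3.0 × 10^-4 × (108/175.9) = 1.84 × 10^-4 M
[OH^-] = 7.4 x 10^-3 × (67.9/175.9) = 2.86 x 10^-3 M
Fe(OH)3(s) <=> Fe^3+ + 3 OH^-, so Q = [Fe^3+][OH^-]^3
Q = (1.84 x 10^-4)(2.86 × 10^-3)^3 = 4.3 x 10^-12
Q > Ksp, so Fe(OH)3 will precipitate.

4.3e-12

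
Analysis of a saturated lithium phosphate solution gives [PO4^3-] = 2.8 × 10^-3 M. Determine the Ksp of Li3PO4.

Ksp = 1.7 × 10^-9

Li3PO4(s) <=> 3 Li^+(aq) + PO4^3-(aq)
Stoichiometry gives [Li^+] = (3/1)[PO4^3-] = 8.40 x 10^-3 M.
Ksp = [Li^+]^3[PO4^3-]
Ksp = (8.40 × 10^-3)^3 × 2.8 × 10^-3 = 1.7 × 10^-9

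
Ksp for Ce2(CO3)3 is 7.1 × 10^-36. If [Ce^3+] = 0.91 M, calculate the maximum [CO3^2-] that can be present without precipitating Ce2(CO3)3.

2.0 × 10^-12 M

Ce2(CO3)3(s) <=> 2 Ce^3+ + 3 CO3^2-
Ksp = [Ce^3+]^2[CO3^2-]^3
Precipitation begins when Q = Ksp. With [Ce^3+] = 0.91 M:
7.1 × 10^-36 = (0.91)^2 × [CO3^2-]^3
[CO3^2-] = (7.1 × 10^-36 / 8.28 × 10^-1)^(1/3) = 2.0 x 10^-12 M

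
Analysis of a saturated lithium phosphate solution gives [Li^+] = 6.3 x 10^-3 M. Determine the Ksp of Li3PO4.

Ksp ≈ 5.3e-10

Li3PO4(s) ⇌ 3 Li^+(aq) + PO4^3-(aq)
Stoichiometry gives [PO4^3-] = (1/3)[Li^+] = 2.10 × 10^-3 M.
Ksp = [Li^+]^3[PO4^3-]
Ksp = (6.3 x 10^-3)^3 × 2.10 x 10^-3 = 5.3 × 10^-10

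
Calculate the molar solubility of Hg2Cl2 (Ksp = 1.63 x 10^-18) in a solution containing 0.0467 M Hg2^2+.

Hg2Cl2(s) <=> Hg2^2+ + 2 Cl^-
Ksp = [Hg2^2+][Cl^-]^2
If s mol/L dissolves here, [Hg2^2+] = 0.0467 + s ≈ 0.0467, [Cl^-] = 2s (Ksp is small, so little additional dissolves).
Ksp ≈ 0.0467 × (2s)^2
s = 2.95 × 10^-9 M
Check: s = 3.0 x 10^-9 ≪ 0.0467, so the approximation is valid.

s = 2.95 x 10^-9 M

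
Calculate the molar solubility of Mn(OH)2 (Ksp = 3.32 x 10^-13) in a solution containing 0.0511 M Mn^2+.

1.27 × 10^-6 M

Mn(OH)2(s) <=> Mn^2+ + 2 OH^-
Ksp = [Mn^2+][OH^-]^2
Let s be the molar solubility in this solution. [Mn^2+] = 0.0511 + s ≈ 0.0511, [OH^-] = 2s (Ksp is small, so little additional dissolves).
Ksp ≈ 0.0511 × (2s)^2
s = 1.27 × 10^-6 M
Check: s = 1.3 × 10^-6 ≪ 0.0511, so the approximation is valid.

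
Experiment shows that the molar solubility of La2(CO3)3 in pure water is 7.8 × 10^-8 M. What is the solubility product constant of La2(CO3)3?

La2(CO3)3(s) ⇌ 2 La^3+ + 3 CO3^2-
If s mol/L of La2(CO3)3 dissolves, [La^3+] = 2s and [CO3^2-] = 3s.
Ksp = [La^3+]^2[CO3^2-]^3
So Ksp = (2s)^2 × (3s)^3 = 108s^5
With s = 7.8 × 10^-8: Ksp = 3.1 × 10^-34

Ksp = 3.1 × 10^-34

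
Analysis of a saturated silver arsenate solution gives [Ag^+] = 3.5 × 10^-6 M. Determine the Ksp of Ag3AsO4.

Ag3AsO4(s) ⇌ 3 Ag^+ + AsO4^3-
Stoichiometry gives [AsO4^3-] = (1/3)[Ag^+] = 1.17 × 10^-6 M.
Ksp = [Ag^+]^3[AsO4^3-]
Ksp = (3.5 x 10^-6)^3 × 1.17 × 10^-6 = 5.0 x 10^-23

Ksp = 5.0 × 10^-23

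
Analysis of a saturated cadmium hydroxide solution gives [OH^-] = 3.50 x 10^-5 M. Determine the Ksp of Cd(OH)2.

Ksp = 2.14 × 10^-14

Cd(OH)2(s) <=> Cd^2+(aq) + 2 OH^-(aq)
Stoichiometry gives [Cd^2+] = (1/2)[OH^-] = 1.750 × 10^-5 M.
Ksp = [Cd^2+][OH^-]^2
Ksp = 1.750 × 10^-5 × (3.50 x 10^-5)^2 = 2.14 × 10^-14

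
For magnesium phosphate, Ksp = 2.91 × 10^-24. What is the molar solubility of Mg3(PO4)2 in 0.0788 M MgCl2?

s ≈ 3.86 × 10^-11 M

Mg3(PO4)2(s) <=> 3 Mg^2+ + 2 PO4^3-
Ksp = [Mg^2+]^3[PO4^3-]^2
If s mol/L dissolves here, [Mg^2+] = 0.0788 + 3s ≈ 0.0788, [PO4^3-] = 2s (common-ion effect: Mg^2+ is already 0.0788 M).
Ksp ≈ (0.0788)^3 × (2s)^2
s = 3.86 × 10^-11 M
Check: 3s = 1.2 x 10^-10 ≪ 0.0788, so the approximation is valid.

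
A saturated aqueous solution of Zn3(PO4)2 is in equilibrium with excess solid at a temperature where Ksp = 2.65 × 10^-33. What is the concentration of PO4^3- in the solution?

[PO4^3-] = 2.39 x 10^-7 M

Zn3(PO4)2(s) ⇌ 3 Zn^2+(aq) + 2 PO4^3-(aq)
Ksp = [Zn^2+]^3[PO4^3-]^2
Let s = molar solubility. Then [Zn^2+] = 3s and [PO4^3-] = 2s.
Ksp = (3s)^3(2s)^2 = 108s^5
s^5 = 2.65 × 10^-33 / 108, so s = 1.197 x 10^-7 M
[PO4^3-] = 2s = 2.39 x 10^-7 M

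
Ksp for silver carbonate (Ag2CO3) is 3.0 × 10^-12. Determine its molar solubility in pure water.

Ag2CO3(s) ⇌ 2 Ag^+(aq) + CO3^2-(aq)
Ksp = [Ag^+]^2[CO3^2-]
For each mole of Ag2CO3 that dissolves: [Ag^+] = 2s, [CO3^2-] = s.
So Ksp = (2s)^2 × s = 4s^3
s^3 = 3.0 × 10^-12 / 4, so s = 9.1 × 10^-5 M

9.1e-5 M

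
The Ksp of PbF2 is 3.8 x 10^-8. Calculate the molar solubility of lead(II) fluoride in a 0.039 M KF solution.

PbF2(s) ⇌ Pb^2+ + 2 F^-
Ksp = [Pb^2+][F^-]^2
Let s be the molar solubility in this solution. [Pb^2+] = s, [F^-] = 0.039 + 2s ≈ 0.039 (since F^- from KF dominates).
Ksp ≈ s × (0.039)^2
s = 2.5 × 10^-5 M
Check: 2s = 5.0 × 10^-5 ≪ 0.039, so the approximation is valid.

s ≈ 2.5e-5 M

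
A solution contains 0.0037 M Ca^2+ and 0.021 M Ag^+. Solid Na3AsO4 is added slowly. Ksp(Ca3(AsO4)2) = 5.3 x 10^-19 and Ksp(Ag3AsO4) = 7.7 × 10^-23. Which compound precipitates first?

Ag3AsO4

Each salt begins to precipitate when Q = Ksp, i.e. when [AsO4^3-] reaches its threshold.
For Ca3(AsO4)2: 5.3 x 10^-19 = (0.0037)^3 × [AsO4^3-]^2  ⇒  [AsO4^3-] = 3.2 x 10^-6 M.
For Ag3AsO4: 7.7 × 10^-23 = (0.021)^3 × [AsO4^3-]  ⇒  [AsO4^3-] = 8.3 × 10^-18 M.
The salt with the lower threshold [AsO4^3-] precipitates first: Ag3AsO4.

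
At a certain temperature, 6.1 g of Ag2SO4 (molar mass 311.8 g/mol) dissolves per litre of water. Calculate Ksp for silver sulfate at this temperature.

3.0e-5

Molar solubility s = (6.1 g/L) / (311.8 g/mol) = 1.96 x 10^-2 M.
Ag2SO4(s) <=> 2 Ag^+ + SO4^2-
If s mol/L of Ag2SO4 dissolves, [Ag^+] = 2s and [SO4^2-] = s.
Ksp = [Ag^+]^2[SO4^2-]
Ksp = (2s)^2s = 4s^3
Ksp = 4 × (1.96 × 10^-2)^3 = 3.0 x 10^-5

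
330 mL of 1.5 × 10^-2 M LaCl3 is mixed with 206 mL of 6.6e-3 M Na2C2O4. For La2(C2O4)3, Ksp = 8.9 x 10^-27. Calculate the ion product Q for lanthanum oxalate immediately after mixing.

Q = 1.4e-12

Total volume = 330 + 206 = 536 mL.
[La^3+] = 1.5 × 10^-2 × (330/536) = 9.24 × 10^-3 M
[C2O4^2-] = 6.6 × 10^-3 × (206/536) = 2.54 x 10^-3 M
La2(C2O4)3(s) <=> 2 La^3+(aq) + 3 C2O4^2-(aq), so Q = [La^3+]^2[C2O4^2-]^3
Q = (9.24 x 10^-3)^2(2.54 x 10^-3)^3 = 1.4 × 10^-12
Q > Ksp, so La2(C2O4)3 will precipitate.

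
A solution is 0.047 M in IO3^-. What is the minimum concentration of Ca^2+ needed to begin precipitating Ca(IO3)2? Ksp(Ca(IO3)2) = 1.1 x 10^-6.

[Ca^2+] = 5.0 x 10^-4 M

Ca(IO3)2(s) <=> Ca^2+(aq) + 2 IO3^-(aq)
Ksp = [Ca^2+][IO3^-]^2
Precipitation begins when Q = Ksp. With [IO3^-] = 0.047 M:
1.1 x 10^-6 = (0.047)^2 × [Ca^2+]
[Ca^2+] = (1.1 x 10^-6 / 2.21 × 10^-3) = 5.0 × 10^-4 M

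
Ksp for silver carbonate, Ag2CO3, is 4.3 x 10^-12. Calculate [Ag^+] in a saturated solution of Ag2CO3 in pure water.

2.0 × 10^-4 M

Ag2CO3(s) ⇌ 2 Ag^+(aq) + CO3^2-(aq)
Ksp = [Ag^+]^2[CO3^2-]
If s mol/L of Ag2CO3 dissolves, [Ag^+] = 2s and [CO3^2-] = s.
Ksp = (2s)^2s = 4s^3
s^3 = 4.3 x 10^-12 / 4, so s = 1.02 × 10^-4 M
[Ag^+] = 2s = 2.0 × 10^-4 M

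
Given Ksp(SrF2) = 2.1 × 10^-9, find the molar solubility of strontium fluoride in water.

SrF2(s) ⇌ Sr^2+ + 2 F^-
Ksp = [Sr^2+][F^-]^2
For each mole of SrF2 that dissolves: [Sr^2+] = s, [F^-] = 2s.
Ksp = s(2s)^2 = 4s^3
s^3 = 2.1 × 10^-9 / 4, so s = 8.1 × 10^-4 M

8.1 x 10^-4 M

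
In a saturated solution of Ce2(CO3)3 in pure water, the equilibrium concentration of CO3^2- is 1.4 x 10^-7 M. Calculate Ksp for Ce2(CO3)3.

Ksp = 2.4e-35

Ce2(CO3)3(s) ⇌ 2 Ce^3+(aq) + 3 CO3^2-(aq)
Stoichiometry gives [Ce^3+] = (2/3)[CO3^2-] = 9.33 x 10^-8 M.
Ksp = [Ce^3+]^2[CO3^2-]^3
Ksp = (9.33 x 10^-8)^2 × (1.4 × 10^-7)^3 = 2.4 x 10^-35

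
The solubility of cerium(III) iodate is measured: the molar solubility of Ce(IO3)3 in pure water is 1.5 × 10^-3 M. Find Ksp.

Ce(IO3)3(s) ⇌ Ce^3+(aq) + 3 IO3^-(aq)
With molar solubility s: [Ce^3+] = s, [IO3^-] = 3s.
Ksp = [Ce^3+][IO3^-]^3
Substituting: Ksp = s(3s)^3 = 27s^4
With s = 1.5 × 10^-3: Ksp = 1.4 × 10^-10

Ksp = 1.4 × 10^-10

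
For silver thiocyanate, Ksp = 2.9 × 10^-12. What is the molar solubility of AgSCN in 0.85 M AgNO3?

s = 3.4 × 10^-12 M

AgSCN(s) ⇌ Ag^+(aq) + SCN^-(aq)
Ksp = [Ag^+][SCN^-]
Let s = moles of AgSCN that dissolve per litre. [Ag^+] = 0.85 + s ≈ 0.85, [SCN^-] = s (common-ion effect: Ag^+ is already 0.85 M).
Ksp ≈ 0.85 × s
s = 3.4 x 10^-12 M
Check: s = 3.4 x 10^-12 ≪ 0.85, so the approximation is valid.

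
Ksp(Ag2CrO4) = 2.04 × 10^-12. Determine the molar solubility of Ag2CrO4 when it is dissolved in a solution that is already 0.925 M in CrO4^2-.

Ag2CrO4(s) ⇌ 2 Ag^+(aq) + CrO4^2-(aq)
Ksp = [Ag^+]^2[CrO4^2-]
If s mol/L dissolves here, [Ag^+] = 2s, [CrO4^2-] = 0.925 + s ≈ 0.925 (common-ion effect: CrO4^2- is already 0.925 M).
Ksp ≈ (2s)^2 × 0.925
s = 7.43 x 10^-7 M
Check: s = 7.4 × 10^-7 ≪ 0.925, so the approximation is valid.

s = 7.43 x 10^-7 M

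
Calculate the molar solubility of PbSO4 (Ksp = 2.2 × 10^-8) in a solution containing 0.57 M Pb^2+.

3.9e-8 M

PbSO4(s) ⇌ Pb^2+(aq) + SO4^2-(aq)
Ksp = [Pb^2+][SO4^2-]
Let s = moles of PbSO4 that dissolve per litre. [Pb^2+] = 0.57 + s ≈ 0.57, [SO4^2-] = s (common-ion effect: Pb^2+ is already 0.57 M).
Ksp ≈ 0.57 × s
s = 3.9 × 10^-8 M
Check: s = 3.9 × 10^-8 ≪ 0.57, so the approximation is valid.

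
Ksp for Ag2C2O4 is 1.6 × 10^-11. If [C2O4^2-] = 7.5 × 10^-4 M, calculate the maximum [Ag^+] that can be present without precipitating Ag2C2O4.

[Ag^+] ≈ 1.5 × 10^-4 M

Ag2C2O4(s) <=> 2 Ag^+(aq) + C2O4^2-(aq)
Ksp = [Ag^+]^2[C2O4^2-]
Precipitation begins when Q = Ksp. With [C2O4^2-] = 7.5 × 10^-4 M:
1.6 × 10^-11 = (7.5 × 10^-4) × [Ag^+]^2
[Ag^+] = (1.6 × 10^-11 / 7.5 x 10^-4)^(1/2) = 1.5 × 10^-4 M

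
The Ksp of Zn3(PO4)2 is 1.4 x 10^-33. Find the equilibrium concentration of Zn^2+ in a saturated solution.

3.2 × 10^-7 M

Zn3(PO4)2(s) ⇌ 3 Zn^2+ + 2 PO4^3-
Ksp = [Zn^2+]^3[PO4^3-]^2
With molar solubility s: [Zn^2+] = 3s, [PO4^3-] = 2s.
Substituting: Ksp = (3s)^3(2s)^2 = 108s^5
s^5 = 1.4 x 10^-33 / 108, so s = 1.05 x 10^-7 M
[Zn^2+] = 3s = 3.2 × 10^-7 M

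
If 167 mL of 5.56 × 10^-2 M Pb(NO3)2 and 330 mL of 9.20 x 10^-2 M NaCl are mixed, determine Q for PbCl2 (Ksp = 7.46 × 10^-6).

Total volume = 167 + 330 = 497 mL.
[Pb^2+] = 5.56 × 10^-2 × (167/497) = 1.868 × 10^-2 M
[Cl^-] = 9.20 x 10^-2 × (330/497) = 6.109 x 10^-2 M
PbCl2(s) <=> Pb^2+(aq) + 2 Cl^-(aq), so Q = [Pb^2+][Cl^-]^2
Q = (1.868 × 10^-2)(6.109 x 10^-2)^2 = 6.97 × 10^-5
Q > Ksp, so PbCl2 will precipitate.

6.97 × 10^-5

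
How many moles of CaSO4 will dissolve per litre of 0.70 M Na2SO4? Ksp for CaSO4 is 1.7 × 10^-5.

CaSO4(s) ⇌ Ca^2+(aq) + SO4^2-(aq)
Ksp = [Ca^2+][SO4^2-]
Let s be the molar solubility in this solution. [Ca^2+] = s, [SO4^2-] = 0.70 + s ≈ 0.70 (Ksp is small, so little additional dissolves).
Ksp ≈ s × 0.70
s = 2.4 × 10^-5 M
Check: s = 2.4 × 10^-5 ≪ 0.70, so the approximation is valid.

2.4 × 10^-5 M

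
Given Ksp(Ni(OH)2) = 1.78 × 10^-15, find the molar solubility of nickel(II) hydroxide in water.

7.63 × 10^-6 M

Ni(OH)2(s) ⇌ Ni^2+(aq) + 2 OH^-(aq)
Ksp = [Ni^2+][OH^-]^2
Let s = molar solubility. Then [Ni^2+] = s and [OH^-] = 2s.
Ksp = s(2s)^2 = 4s^3
s = (1.78 × 10^-15 / 4)^(1/3) = 7.63 × 10^-6 M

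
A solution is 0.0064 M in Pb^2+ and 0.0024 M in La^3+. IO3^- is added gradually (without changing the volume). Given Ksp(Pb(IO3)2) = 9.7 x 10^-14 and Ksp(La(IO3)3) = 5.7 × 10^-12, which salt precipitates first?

Pb(IO3)2

Precipitation of each salt starts when its ion product equals its Ksp.
For Pb(IO3)2: 9.7 x 10^-14 = 0.0064 × [IO3^-]^2  ⇒  [IO3^-] = 3.9 × 10^-6 M.
For La(IO3)3: 5.7 × 10^-12 = 0.0024 × [IO3^-]^3  ⇒  [IO3^-] = 1.3 x 10^-3 M.
The salt with the lower threshold [IO3^-] precipitates first: Pb(IO3)2.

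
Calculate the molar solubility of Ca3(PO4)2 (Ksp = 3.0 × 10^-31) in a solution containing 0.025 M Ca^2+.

Ca3(PO4)2(s) ⇌ 3 Ca^2+ + 2 PO4^3-
Ksp = [Ca^2+]^3[PO4^3-]^2
If s mol/L dissolves here, [Ca^2+] = 0.025 + 3s ≈ 0.025, [PO4^3-] = 2s (Ksp is small, so little additional dissolves).
Ksp ≈ (0.025)^3 × (2s)^2
s = 6.9 x 10^-14 M
Check: 3s = 2.1 × 10^-13 ≪ 0.025, so the approximation is valid.

6.9 x 10^-14 M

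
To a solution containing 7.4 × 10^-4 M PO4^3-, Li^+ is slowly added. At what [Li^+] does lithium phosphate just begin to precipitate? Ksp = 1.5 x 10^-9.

1.3 × 10^-2 M

Li3PO4(s) <=> 3 Li^+ + PO4^3-
Ksp = [Li^+]^3[PO4^3-]
Precipitation begins when Q = Ksp. With [PO4^3-] = 7.4 × 10^-4 M:
1.5 x 10^-9 = (7.4 × 10^-4) × [Li^+]^3
[Li^+] = (1.5 x 10^-9 / 7.4 × 10^-4)^(1/3) = 1.3 × 10^-2 M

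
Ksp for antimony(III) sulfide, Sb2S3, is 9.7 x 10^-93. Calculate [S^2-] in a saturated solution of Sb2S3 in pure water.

Sb2S3(s) ⇌ 2 Sb^3+(aq) + 3 S^2-(aq)
Ksp = [Sb^3+]^2[S^2-]^3
If s mol/L of Sb2S3 dissolves, [Sb^3+] = 2s and [S^2-] = 3s.
Substituting: Ksp = (2s)^2(3s)^3 = 108s^5
Solving, s = (9.7 x 10^-93/108)^(1/5) = 1.55 × 10^-19 M
[S^2-] = 3s = 4.7 x 10^-19 M

[S^2-] ≈ 4.7e-19 M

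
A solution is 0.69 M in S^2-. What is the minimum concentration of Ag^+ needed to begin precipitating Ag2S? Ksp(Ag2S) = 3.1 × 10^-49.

Ag2S(s) ⇌ 2 Ag^+ + S^2-
Ksp = [Ag^+]^2[S^2-]
Precipitation begins when Q = Ksp. With [S^2-] = 0.69 M:
3.1 × 10^-49 = (0.69) × [Ag^+]^2
[Ag^+] = (3.1 × 10^-49 / 6.9 x 10^-1)^(1/2) = 6.7 × 10^-25 M

6.7e-25 M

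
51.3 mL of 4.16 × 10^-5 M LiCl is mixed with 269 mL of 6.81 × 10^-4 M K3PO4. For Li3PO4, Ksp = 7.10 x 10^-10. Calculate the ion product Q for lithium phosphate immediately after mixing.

Q ≈ 1.69e-19

Total volume = 51.3 + 269 = 320.3 mL.
[Li^+] = 4.16 × 10^-5 × (51.3/320.3) = 6.663 × 10^-6 M
[PO4^3-] = 6.81 × 10^-4 × (269/320.3) = 5.719 x 10^-4 M
Li3PO4(s) ⇌ 3 Li^+ + PO4^3-, so Q = [Li^+]^3[PO4^3-]
Q = (6.663 x 10^-6)^3(5.719 × 10^-4) = 1.69 x 10^-19
Q < Ksp, so no precipitate of Li3PO4 forms.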